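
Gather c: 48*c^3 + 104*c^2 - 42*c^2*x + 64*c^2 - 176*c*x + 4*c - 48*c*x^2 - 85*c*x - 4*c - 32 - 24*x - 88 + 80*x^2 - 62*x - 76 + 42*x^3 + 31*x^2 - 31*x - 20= 48*c^3 + c^2*(168 - 42*x) + c*(-48*x^2 - 261*x) + 42*x^3 + 111*x^2 - 117*x - 216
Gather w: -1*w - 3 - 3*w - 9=-4*w - 12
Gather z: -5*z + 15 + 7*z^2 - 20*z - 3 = 7*z^2 - 25*z + 12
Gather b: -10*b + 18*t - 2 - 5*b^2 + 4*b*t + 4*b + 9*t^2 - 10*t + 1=-5*b^2 + b*(4*t - 6) + 9*t^2 + 8*t - 1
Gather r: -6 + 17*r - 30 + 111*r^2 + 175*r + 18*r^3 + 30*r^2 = 18*r^3 + 141*r^2 + 192*r - 36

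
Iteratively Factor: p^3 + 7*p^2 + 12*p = (p)*(p^2 + 7*p + 12) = p*(p + 3)*(p + 4)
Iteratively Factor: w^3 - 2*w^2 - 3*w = (w)*(w^2 - 2*w - 3) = w*(w - 3)*(w + 1)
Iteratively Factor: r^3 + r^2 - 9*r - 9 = (r + 3)*(r^2 - 2*r - 3) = (r + 1)*(r + 3)*(r - 3)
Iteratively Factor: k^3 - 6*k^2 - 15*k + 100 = (k + 4)*(k^2 - 10*k + 25) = (k - 5)*(k + 4)*(k - 5)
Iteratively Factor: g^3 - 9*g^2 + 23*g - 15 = (g - 3)*(g^2 - 6*g + 5) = (g - 5)*(g - 3)*(g - 1)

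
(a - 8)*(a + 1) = a^2 - 7*a - 8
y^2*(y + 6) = y^3 + 6*y^2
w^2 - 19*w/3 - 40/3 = (w - 8)*(w + 5/3)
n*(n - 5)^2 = n^3 - 10*n^2 + 25*n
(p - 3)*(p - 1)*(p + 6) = p^3 + 2*p^2 - 21*p + 18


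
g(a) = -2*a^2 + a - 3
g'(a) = 1 - 4*a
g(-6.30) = -88.68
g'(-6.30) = 26.20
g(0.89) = -3.69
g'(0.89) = -2.56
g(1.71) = -7.14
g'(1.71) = -5.84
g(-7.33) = -117.79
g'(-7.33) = 30.32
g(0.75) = -3.38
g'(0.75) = -2.00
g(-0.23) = -3.34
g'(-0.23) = 1.92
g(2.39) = -12.03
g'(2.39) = -8.56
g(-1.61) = -9.79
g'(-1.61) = 7.44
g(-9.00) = -174.00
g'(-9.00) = 37.00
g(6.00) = -69.00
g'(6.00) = -23.00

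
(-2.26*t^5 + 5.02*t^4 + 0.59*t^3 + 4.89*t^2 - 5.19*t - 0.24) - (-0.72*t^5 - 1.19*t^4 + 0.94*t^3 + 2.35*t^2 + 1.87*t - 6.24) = -1.54*t^5 + 6.21*t^4 - 0.35*t^3 + 2.54*t^2 - 7.06*t + 6.0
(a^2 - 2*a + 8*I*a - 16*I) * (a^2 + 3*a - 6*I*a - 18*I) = a^4 + a^3 + 2*I*a^3 + 42*a^2 + 2*I*a^2 + 48*a - 12*I*a - 288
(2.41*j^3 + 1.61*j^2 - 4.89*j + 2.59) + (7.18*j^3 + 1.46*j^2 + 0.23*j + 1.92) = 9.59*j^3 + 3.07*j^2 - 4.66*j + 4.51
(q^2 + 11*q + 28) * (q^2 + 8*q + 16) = q^4 + 19*q^3 + 132*q^2 + 400*q + 448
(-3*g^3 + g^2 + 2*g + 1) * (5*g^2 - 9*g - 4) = -15*g^5 + 32*g^4 + 13*g^3 - 17*g^2 - 17*g - 4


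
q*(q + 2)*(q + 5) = q^3 + 7*q^2 + 10*q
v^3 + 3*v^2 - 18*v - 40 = (v - 4)*(v + 2)*(v + 5)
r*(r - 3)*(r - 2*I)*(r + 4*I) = r^4 - 3*r^3 + 2*I*r^3 + 8*r^2 - 6*I*r^2 - 24*r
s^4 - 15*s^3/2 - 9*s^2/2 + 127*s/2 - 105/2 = (s - 7)*(s - 5/2)*(s - 1)*(s + 3)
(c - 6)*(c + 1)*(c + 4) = c^3 - c^2 - 26*c - 24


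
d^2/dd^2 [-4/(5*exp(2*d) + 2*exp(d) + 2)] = 8*(-4*(5*exp(d) + 1)^2*exp(d) + (10*exp(d) + 1)*(5*exp(2*d) + 2*exp(d) + 2))*exp(d)/(5*exp(2*d) + 2*exp(d) + 2)^3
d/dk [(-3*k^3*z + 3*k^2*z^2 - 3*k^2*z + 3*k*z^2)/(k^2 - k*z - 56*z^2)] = 3*z*(k*(2*k - z)*(k^2 - k*z + k - z) + (-k^2 + k*z + 56*z^2)*(3*k^2 - 2*k*z + 2*k - z))/(-k^2 + k*z + 56*z^2)^2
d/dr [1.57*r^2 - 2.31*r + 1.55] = 3.14*r - 2.31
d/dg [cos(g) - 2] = -sin(g)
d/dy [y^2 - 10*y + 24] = 2*y - 10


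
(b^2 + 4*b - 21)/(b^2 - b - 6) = (b + 7)/(b + 2)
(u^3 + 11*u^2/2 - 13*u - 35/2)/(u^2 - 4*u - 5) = (2*u^2 + 9*u - 35)/(2*(u - 5))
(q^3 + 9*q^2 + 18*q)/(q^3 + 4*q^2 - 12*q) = (q + 3)/(q - 2)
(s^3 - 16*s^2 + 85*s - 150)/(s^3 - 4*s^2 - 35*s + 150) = (s - 6)/(s + 6)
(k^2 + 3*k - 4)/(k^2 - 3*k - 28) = (k - 1)/(k - 7)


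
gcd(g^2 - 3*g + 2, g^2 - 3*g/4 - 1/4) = g - 1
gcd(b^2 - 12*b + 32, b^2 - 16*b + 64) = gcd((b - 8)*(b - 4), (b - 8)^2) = b - 8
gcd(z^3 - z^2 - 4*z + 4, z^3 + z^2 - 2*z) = z^2 + z - 2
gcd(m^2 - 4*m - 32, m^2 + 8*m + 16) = m + 4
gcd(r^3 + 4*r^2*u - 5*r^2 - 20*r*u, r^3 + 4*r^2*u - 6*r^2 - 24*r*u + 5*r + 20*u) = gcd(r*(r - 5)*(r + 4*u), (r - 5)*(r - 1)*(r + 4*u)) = r^2 + 4*r*u - 5*r - 20*u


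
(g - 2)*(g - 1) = g^2 - 3*g + 2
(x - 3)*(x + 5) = x^2 + 2*x - 15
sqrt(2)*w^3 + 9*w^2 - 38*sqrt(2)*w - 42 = (w - 3*sqrt(2))*(w + 7*sqrt(2))*(sqrt(2)*w + 1)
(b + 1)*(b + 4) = b^2 + 5*b + 4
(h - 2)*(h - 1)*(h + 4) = h^3 + h^2 - 10*h + 8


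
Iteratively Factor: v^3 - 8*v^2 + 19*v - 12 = (v - 3)*(v^2 - 5*v + 4) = (v - 3)*(v - 1)*(v - 4)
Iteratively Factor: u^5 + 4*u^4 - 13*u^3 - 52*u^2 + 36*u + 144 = (u + 2)*(u^4 + 2*u^3 - 17*u^2 - 18*u + 72) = (u - 3)*(u + 2)*(u^3 + 5*u^2 - 2*u - 24) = (u - 3)*(u + 2)*(u + 3)*(u^2 + 2*u - 8) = (u - 3)*(u - 2)*(u + 2)*(u + 3)*(u + 4)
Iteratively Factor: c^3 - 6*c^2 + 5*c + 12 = (c - 4)*(c^2 - 2*c - 3) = (c - 4)*(c + 1)*(c - 3)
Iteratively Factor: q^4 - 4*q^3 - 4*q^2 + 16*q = (q + 2)*(q^3 - 6*q^2 + 8*q) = (q - 2)*(q + 2)*(q^2 - 4*q) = q*(q - 2)*(q + 2)*(q - 4)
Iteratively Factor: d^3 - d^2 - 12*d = (d)*(d^2 - d - 12) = d*(d + 3)*(d - 4)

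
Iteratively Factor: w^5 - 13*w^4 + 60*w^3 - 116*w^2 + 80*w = (w - 4)*(w^4 - 9*w^3 + 24*w^2 - 20*w) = (w - 4)*(w - 2)*(w^3 - 7*w^2 + 10*w) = w*(w - 4)*(w - 2)*(w^2 - 7*w + 10) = w*(w - 5)*(w - 4)*(w - 2)*(w - 2)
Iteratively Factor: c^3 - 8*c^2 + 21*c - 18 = (c - 2)*(c^2 - 6*c + 9) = (c - 3)*(c - 2)*(c - 3)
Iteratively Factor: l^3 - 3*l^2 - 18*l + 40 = (l - 2)*(l^2 - l - 20) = (l - 2)*(l + 4)*(l - 5)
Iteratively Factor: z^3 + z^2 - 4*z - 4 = (z + 1)*(z^2 - 4) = (z + 1)*(z + 2)*(z - 2)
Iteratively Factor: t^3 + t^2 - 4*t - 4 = (t + 2)*(t^2 - t - 2) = (t - 2)*(t + 2)*(t + 1)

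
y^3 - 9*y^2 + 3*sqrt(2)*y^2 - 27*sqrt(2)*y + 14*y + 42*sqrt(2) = (y - 7)*(y - 2)*(y + 3*sqrt(2))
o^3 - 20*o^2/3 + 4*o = o*(o - 6)*(o - 2/3)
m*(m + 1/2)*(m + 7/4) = m^3 + 9*m^2/4 + 7*m/8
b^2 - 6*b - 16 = (b - 8)*(b + 2)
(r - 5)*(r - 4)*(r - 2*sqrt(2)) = r^3 - 9*r^2 - 2*sqrt(2)*r^2 + 20*r + 18*sqrt(2)*r - 40*sqrt(2)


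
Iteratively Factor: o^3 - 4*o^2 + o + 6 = (o - 2)*(o^2 - 2*o - 3) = (o - 3)*(o - 2)*(o + 1)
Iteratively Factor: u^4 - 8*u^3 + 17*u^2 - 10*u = (u)*(u^3 - 8*u^2 + 17*u - 10) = u*(u - 5)*(u^2 - 3*u + 2) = u*(u - 5)*(u - 1)*(u - 2)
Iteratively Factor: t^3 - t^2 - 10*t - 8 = (t - 4)*(t^2 + 3*t + 2) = (t - 4)*(t + 2)*(t + 1)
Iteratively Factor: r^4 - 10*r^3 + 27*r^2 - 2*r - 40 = (r - 5)*(r^3 - 5*r^2 + 2*r + 8) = (r - 5)*(r - 2)*(r^2 - 3*r - 4) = (r - 5)*(r - 4)*(r - 2)*(r + 1)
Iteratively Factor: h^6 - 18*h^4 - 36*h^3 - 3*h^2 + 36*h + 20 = (h + 1)*(h^5 - h^4 - 17*h^3 - 19*h^2 + 16*h + 20) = (h - 1)*(h + 1)*(h^4 - 17*h^2 - 36*h - 20) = (h - 1)*(h + 1)*(h + 2)*(h^3 - 2*h^2 - 13*h - 10) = (h - 5)*(h - 1)*(h + 1)*(h + 2)*(h^2 + 3*h + 2) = (h - 5)*(h - 1)*(h + 1)^2*(h + 2)*(h + 2)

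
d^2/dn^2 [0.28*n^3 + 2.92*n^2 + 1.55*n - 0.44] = 1.68*n + 5.84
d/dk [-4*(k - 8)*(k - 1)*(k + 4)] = -12*k^2 + 40*k + 112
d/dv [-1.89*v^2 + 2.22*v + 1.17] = 2.22 - 3.78*v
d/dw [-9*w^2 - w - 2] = -18*w - 1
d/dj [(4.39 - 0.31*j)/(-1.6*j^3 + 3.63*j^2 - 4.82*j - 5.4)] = (-0.992*j^3 + 22.1973*j^2 - 31.8714*j + 22.8338)/(2.56*j^6 - 11.616*j^5 + 28.6009*j^4 - 17.7132*j^3 - 15.9716*j^2 + 52.056*j + 29.16)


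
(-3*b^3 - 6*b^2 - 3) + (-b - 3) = -3*b^3 - 6*b^2 - b - 6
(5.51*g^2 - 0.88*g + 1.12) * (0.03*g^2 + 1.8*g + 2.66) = 0.1653*g^4 + 9.8916*g^3 + 13.1062*g^2 - 0.3248*g + 2.9792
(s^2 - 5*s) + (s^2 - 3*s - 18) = 2*s^2 - 8*s - 18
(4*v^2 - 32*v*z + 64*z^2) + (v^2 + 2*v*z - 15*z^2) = 5*v^2 - 30*v*z + 49*z^2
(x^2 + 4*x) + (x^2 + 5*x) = 2*x^2 + 9*x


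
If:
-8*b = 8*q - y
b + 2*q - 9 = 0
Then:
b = y/4 - 9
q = 9 - y/8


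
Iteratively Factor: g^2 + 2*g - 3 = (g - 1)*(g + 3)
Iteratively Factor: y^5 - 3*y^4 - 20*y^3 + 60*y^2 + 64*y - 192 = (y - 2)*(y^4 - y^3 - 22*y^2 + 16*y + 96) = (y - 3)*(y - 2)*(y^3 + 2*y^2 - 16*y - 32) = (y - 3)*(y - 2)*(y + 2)*(y^2 - 16) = (y - 3)*(y - 2)*(y + 2)*(y + 4)*(y - 4)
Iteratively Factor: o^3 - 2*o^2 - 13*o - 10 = (o - 5)*(o^2 + 3*o + 2) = (o - 5)*(o + 1)*(o + 2)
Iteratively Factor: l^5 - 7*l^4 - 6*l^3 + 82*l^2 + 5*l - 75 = (l - 5)*(l^4 - 2*l^3 - 16*l^2 + 2*l + 15) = (l - 5)^2*(l^3 + 3*l^2 - l - 3) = (l - 5)^2*(l - 1)*(l^2 + 4*l + 3) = (l - 5)^2*(l - 1)*(l + 1)*(l + 3)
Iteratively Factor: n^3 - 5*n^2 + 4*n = (n - 4)*(n^2 - n) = (n - 4)*(n - 1)*(n)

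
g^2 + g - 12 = (g - 3)*(g + 4)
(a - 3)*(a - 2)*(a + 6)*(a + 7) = a^4 + 8*a^3 - 17*a^2 - 132*a + 252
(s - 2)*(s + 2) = s^2 - 4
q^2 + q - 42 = (q - 6)*(q + 7)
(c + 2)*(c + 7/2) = c^2 + 11*c/2 + 7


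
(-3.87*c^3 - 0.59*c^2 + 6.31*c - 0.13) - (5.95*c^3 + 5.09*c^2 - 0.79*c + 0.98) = -9.82*c^3 - 5.68*c^2 + 7.1*c - 1.11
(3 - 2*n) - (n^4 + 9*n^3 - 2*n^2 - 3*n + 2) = -n^4 - 9*n^3 + 2*n^2 + n + 1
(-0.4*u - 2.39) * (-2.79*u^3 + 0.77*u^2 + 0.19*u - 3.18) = 1.116*u^4 + 6.3601*u^3 - 1.9163*u^2 + 0.8179*u + 7.6002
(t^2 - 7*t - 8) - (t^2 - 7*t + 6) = -14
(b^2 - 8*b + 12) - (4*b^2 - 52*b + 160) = -3*b^2 + 44*b - 148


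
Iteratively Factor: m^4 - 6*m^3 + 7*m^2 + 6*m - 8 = (m - 4)*(m^3 - 2*m^2 - m + 2) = (m - 4)*(m - 1)*(m^2 - m - 2) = (m - 4)*(m - 2)*(m - 1)*(m + 1)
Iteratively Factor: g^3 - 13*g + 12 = (g - 1)*(g^2 + g - 12) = (g - 3)*(g - 1)*(g + 4)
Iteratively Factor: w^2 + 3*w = (w)*(w + 3)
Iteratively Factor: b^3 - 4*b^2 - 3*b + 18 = (b - 3)*(b^2 - b - 6) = (b - 3)^2*(b + 2)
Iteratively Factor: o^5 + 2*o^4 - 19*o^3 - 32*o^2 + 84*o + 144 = (o + 4)*(o^4 - 2*o^3 - 11*o^2 + 12*o + 36) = (o + 2)*(o + 4)*(o^3 - 4*o^2 - 3*o + 18) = (o - 3)*(o + 2)*(o + 4)*(o^2 - o - 6) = (o - 3)^2*(o + 2)*(o + 4)*(o + 2)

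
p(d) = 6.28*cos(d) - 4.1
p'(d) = -6.28*sin(d)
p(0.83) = 0.14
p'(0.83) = -4.63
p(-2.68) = -9.72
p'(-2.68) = 2.80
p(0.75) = 0.50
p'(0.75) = -4.28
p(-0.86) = -0.00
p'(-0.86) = 4.76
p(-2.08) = -7.16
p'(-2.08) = 5.48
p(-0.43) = 1.61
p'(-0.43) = 2.62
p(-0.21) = 2.04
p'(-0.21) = 1.31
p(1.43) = -3.22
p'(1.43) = -6.22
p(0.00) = 2.18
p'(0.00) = 0.00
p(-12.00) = 1.20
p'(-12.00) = -3.37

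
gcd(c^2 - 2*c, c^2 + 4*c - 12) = c - 2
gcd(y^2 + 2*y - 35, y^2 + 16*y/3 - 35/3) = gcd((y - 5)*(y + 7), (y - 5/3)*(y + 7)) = y + 7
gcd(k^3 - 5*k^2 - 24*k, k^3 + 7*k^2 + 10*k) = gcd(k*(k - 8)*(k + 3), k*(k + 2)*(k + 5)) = k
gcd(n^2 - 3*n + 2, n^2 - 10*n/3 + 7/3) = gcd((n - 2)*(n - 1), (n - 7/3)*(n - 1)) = n - 1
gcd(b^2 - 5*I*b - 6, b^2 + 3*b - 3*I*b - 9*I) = b - 3*I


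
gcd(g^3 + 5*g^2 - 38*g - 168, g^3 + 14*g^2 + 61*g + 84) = g^2 + 11*g + 28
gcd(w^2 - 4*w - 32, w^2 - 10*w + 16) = w - 8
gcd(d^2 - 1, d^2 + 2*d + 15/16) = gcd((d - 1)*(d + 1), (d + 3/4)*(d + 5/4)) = 1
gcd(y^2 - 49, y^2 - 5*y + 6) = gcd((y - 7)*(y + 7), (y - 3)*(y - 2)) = 1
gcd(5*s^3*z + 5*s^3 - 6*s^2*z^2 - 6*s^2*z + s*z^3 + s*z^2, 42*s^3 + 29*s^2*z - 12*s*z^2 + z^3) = 1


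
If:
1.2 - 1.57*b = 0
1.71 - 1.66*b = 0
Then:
No Solution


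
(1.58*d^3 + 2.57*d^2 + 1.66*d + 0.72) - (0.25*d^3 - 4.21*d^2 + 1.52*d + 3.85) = 1.33*d^3 + 6.78*d^2 + 0.14*d - 3.13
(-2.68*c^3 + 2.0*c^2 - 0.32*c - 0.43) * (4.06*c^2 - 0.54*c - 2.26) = -10.8808*c^5 + 9.5672*c^4 + 3.6776*c^3 - 6.093*c^2 + 0.9554*c + 0.9718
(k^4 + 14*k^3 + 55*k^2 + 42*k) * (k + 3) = k^5 + 17*k^4 + 97*k^3 + 207*k^2 + 126*k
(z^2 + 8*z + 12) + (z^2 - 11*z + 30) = 2*z^2 - 3*z + 42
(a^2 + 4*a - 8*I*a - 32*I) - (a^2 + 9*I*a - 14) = 4*a - 17*I*a + 14 - 32*I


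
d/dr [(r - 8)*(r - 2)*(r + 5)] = 3*r^2 - 10*r - 34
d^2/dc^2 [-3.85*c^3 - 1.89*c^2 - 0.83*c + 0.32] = -23.1*c - 3.78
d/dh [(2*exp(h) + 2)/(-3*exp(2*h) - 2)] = 2*(6*(exp(h) + 1)*exp(h) - 3*exp(2*h) - 2)*exp(h)/(3*exp(2*h) + 2)^2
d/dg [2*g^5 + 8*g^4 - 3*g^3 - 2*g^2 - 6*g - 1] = 10*g^4 + 32*g^3 - 9*g^2 - 4*g - 6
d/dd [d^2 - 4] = 2*d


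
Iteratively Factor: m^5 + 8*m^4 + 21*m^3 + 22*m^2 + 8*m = (m + 1)*(m^4 + 7*m^3 + 14*m^2 + 8*m) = (m + 1)*(m + 2)*(m^3 + 5*m^2 + 4*m) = (m + 1)^2*(m + 2)*(m^2 + 4*m) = m*(m + 1)^2*(m + 2)*(m + 4)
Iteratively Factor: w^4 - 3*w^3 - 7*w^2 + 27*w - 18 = (w - 2)*(w^3 - w^2 - 9*w + 9) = (w - 2)*(w + 3)*(w^2 - 4*w + 3) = (w - 2)*(w - 1)*(w + 3)*(w - 3)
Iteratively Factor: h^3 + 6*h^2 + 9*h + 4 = (h + 1)*(h^2 + 5*h + 4) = (h + 1)*(h + 4)*(h + 1)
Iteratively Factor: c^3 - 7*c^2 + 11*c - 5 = (c - 1)*(c^2 - 6*c + 5) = (c - 5)*(c - 1)*(c - 1)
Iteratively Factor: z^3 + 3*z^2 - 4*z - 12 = (z + 3)*(z^2 - 4) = (z - 2)*(z + 3)*(z + 2)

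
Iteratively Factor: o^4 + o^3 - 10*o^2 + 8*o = (o + 4)*(o^3 - 3*o^2 + 2*o) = (o - 1)*(o + 4)*(o^2 - 2*o) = (o - 2)*(o - 1)*(o + 4)*(o)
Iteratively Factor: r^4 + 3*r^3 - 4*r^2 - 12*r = (r + 3)*(r^3 - 4*r) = (r + 2)*(r + 3)*(r^2 - 2*r) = (r - 2)*(r + 2)*(r + 3)*(r)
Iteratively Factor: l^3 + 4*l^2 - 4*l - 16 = (l - 2)*(l^2 + 6*l + 8) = (l - 2)*(l + 2)*(l + 4)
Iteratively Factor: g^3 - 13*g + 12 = (g + 4)*(g^2 - 4*g + 3) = (g - 3)*(g + 4)*(g - 1)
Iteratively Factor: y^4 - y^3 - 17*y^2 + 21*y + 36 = (y + 4)*(y^3 - 5*y^2 + 3*y + 9) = (y - 3)*(y + 4)*(y^2 - 2*y - 3) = (y - 3)^2*(y + 4)*(y + 1)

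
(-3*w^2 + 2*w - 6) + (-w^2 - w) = -4*w^2 + w - 6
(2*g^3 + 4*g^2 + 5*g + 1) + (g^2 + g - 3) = 2*g^3 + 5*g^2 + 6*g - 2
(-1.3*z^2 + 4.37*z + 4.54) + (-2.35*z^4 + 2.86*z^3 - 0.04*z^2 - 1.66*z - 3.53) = -2.35*z^4 + 2.86*z^3 - 1.34*z^2 + 2.71*z + 1.01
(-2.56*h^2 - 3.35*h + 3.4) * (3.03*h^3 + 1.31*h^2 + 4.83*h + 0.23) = -7.7568*h^5 - 13.5041*h^4 - 6.4513*h^3 - 12.3153*h^2 + 15.6515*h + 0.782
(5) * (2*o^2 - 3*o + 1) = 10*o^2 - 15*o + 5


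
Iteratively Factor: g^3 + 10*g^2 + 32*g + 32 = (g + 2)*(g^2 + 8*g + 16) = (g + 2)*(g + 4)*(g + 4)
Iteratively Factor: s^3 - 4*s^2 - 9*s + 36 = (s - 3)*(s^2 - s - 12) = (s - 3)*(s + 3)*(s - 4)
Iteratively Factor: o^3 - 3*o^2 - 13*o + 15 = (o - 1)*(o^2 - 2*o - 15) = (o - 1)*(o + 3)*(o - 5)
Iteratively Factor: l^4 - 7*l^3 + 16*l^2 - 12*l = (l - 2)*(l^3 - 5*l^2 + 6*l) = (l - 3)*(l - 2)*(l^2 - 2*l) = l*(l - 3)*(l - 2)*(l - 2)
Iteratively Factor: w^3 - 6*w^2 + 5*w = (w)*(w^2 - 6*w + 5) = w*(w - 1)*(w - 5)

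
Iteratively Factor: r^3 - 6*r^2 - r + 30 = (r - 3)*(r^2 - 3*r - 10) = (r - 5)*(r - 3)*(r + 2)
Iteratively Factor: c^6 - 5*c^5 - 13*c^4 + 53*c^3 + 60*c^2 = (c - 4)*(c^5 - c^4 - 17*c^3 - 15*c^2) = c*(c - 4)*(c^4 - c^3 - 17*c^2 - 15*c) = c^2*(c - 4)*(c^3 - c^2 - 17*c - 15) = c^2*(c - 4)*(c + 1)*(c^2 - 2*c - 15) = c^2*(c - 4)*(c + 1)*(c + 3)*(c - 5)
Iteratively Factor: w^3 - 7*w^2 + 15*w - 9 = (w - 1)*(w^2 - 6*w + 9) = (w - 3)*(w - 1)*(w - 3)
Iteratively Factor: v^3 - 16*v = (v - 4)*(v^2 + 4*v) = (v - 4)*(v + 4)*(v)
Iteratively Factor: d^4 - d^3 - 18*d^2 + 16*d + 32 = (d - 2)*(d^3 + d^2 - 16*d - 16) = (d - 2)*(d + 4)*(d^2 - 3*d - 4) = (d - 4)*(d - 2)*(d + 4)*(d + 1)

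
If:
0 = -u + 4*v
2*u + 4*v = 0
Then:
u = 0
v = 0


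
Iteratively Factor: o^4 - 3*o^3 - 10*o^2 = (o + 2)*(o^3 - 5*o^2) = o*(o + 2)*(o^2 - 5*o) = o*(o - 5)*(o + 2)*(o)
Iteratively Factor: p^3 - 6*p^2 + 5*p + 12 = (p + 1)*(p^2 - 7*p + 12) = (p - 3)*(p + 1)*(p - 4)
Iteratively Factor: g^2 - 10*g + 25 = (g - 5)*(g - 5)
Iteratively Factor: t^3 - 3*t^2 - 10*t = (t - 5)*(t^2 + 2*t) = t*(t - 5)*(t + 2)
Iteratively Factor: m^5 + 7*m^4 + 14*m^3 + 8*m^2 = (m)*(m^4 + 7*m^3 + 14*m^2 + 8*m) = m^2*(m^3 + 7*m^2 + 14*m + 8) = m^2*(m + 1)*(m^2 + 6*m + 8) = m^2*(m + 1)*(m + 4)*(m + 2)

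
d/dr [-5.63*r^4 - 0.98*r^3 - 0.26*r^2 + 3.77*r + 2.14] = -22.52*r^3 - 2.94*r^2 - 0.52*r + 3.77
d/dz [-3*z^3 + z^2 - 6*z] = -9*z^2 + 2*z - 6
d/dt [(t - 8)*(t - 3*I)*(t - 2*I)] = 3*t^2 + t*(-16 - 10*I) - 6 + 40*I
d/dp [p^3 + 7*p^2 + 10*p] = 3*p^2 + 14*p + 10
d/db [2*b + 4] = 2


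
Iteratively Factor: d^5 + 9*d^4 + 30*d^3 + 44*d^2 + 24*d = (d + 3)*(d^4 + 6*d^3 + 12*d^2 + 8*d) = (d + 2)*(d + 3)*(d^3 + 4*d^2 + 4*d) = (d + 2)^2*(d + 3)*(d^2 + 2*d) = d*(d + 2)^2*(d + 3)*(d + 2)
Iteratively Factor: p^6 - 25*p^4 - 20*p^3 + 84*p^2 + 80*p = (p + 1)*(p^5 - p^4 - 24*p^3 + 4*p^2 + 80*p) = (p - 5)*(p + 1)*(p^4 + 4*p^3 - 4*p^2 - 16*p) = (p - 5)*(p + 1)*(p + 4)*(p^3 - 4*p) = (p - 5)*(p + 1)*(p + 2)*(p + 4)*(p^2 - 2*p) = p*(p - 5)*(p + 1)*(p + 2)*(p + 4)*(p - 2)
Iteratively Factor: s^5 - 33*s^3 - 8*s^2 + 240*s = (s + 4)*(s^4 - 4*s^3 - 17*s^2 + 60*s) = (s - 5)*(s + 4)*(s^3 + s^2 - 12*s) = (s - 5)*(s - 3)*(s + 4)*(s^2 + 4*s) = (s - 5)*(s - 3)*(s + 4)^2*(s)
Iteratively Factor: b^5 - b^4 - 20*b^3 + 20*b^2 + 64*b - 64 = (b - 2)*(b^4 + b^3 - 18*b^2 - 16*b + 32) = (b - 2)*(b + 4)*(b^3 - 3*b^2 - 6*b + 8) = (b - 2)*(b - 1)*(b + 4)*(b^2 - 2*b - 8) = (b - 4)*(b - 2)*(b - 1)*(b + 4)*(b + 2)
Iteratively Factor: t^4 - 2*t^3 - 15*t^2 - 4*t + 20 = (t - 1)*(t^3 - t^2 - 16*t - 20) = (t - 5)*(t - 1)*(t^2 + 4*t + 4) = (t - 5)*(t - 1)*(t + 2)*(t + 2)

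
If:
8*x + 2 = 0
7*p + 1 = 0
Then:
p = -1/7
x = -1/4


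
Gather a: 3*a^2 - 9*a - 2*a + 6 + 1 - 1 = 3*a^2 - 11*a + 6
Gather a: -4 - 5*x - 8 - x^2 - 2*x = -x^2 - 7*x - 12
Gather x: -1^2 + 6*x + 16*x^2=16*x^2 + 6*x - 1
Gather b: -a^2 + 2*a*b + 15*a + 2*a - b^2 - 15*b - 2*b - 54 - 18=-a^2 + 17*a - b^2 + b*(2*a - 17) - 72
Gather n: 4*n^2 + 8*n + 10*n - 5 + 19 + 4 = 4*n^2 + 18*n + 18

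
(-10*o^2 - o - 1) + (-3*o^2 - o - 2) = -13*o^2 - 2*o - 3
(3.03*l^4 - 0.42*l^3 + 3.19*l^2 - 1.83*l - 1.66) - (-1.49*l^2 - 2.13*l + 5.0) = 3.03*l^4 - 0.42*l^3 + 4.68*l^2 + 0.3*l - 6.66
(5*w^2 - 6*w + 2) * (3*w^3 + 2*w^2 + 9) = 15*w^5 - 8*w^4 - 6*w^3 + 49*w^2 - 54*w + 18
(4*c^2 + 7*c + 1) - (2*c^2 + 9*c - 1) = 2*c^2 - 2*c + 2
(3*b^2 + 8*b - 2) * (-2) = -6*b^2 - 16*b + 4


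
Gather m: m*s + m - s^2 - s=m*(s + 1) - s^2 - s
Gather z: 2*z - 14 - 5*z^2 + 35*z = -5*z^2 + 37*z - 14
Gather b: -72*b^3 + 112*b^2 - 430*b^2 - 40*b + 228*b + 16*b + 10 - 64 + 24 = -72*b^3 - 318*b^2 + 204*b - 30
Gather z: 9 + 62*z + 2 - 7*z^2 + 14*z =-7*z^2 + 76*z + 11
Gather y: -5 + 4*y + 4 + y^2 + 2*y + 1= y^2 + 6*y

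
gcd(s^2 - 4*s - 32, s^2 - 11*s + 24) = s - 8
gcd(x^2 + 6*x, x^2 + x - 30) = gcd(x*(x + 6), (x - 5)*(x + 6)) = x + 6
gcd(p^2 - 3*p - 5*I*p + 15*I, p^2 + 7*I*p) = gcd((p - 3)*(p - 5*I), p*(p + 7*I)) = 1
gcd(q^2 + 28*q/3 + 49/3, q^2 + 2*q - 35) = q + 7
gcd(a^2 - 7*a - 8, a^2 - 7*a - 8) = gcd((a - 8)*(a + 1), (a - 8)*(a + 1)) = a^2 - 7*a - 8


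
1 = 1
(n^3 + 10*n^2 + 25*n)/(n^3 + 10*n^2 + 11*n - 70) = n*(n + 5)/(n^2 + 5*n - 14)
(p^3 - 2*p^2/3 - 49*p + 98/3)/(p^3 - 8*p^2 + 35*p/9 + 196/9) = 3*(3*p^2 + 19*p - 14)/(9*p^2 - 9*p - 28)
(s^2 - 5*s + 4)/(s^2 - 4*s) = (s - 1)/s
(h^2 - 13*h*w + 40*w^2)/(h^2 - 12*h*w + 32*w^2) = (-h + 5*w)/(-h + 4*w)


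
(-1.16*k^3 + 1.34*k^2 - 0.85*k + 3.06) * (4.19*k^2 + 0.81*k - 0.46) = -4.8604*k^5 + 4.675*k^4 - 1.9425*k^3 + 11.5165*k^2 + 2.8696*k - 1.4076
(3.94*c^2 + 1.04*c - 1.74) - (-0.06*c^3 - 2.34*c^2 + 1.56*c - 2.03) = 0.06*c^3 + 6.28*c^2 - 0.52*c + 0.29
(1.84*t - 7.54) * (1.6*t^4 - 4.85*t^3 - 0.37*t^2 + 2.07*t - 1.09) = 2.944*t^5 - 20.988*t^4 + 35.8882*t^3 + 6.5986*t^2 - 17.6134*t + 8.2186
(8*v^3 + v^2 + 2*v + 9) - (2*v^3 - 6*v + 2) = 6*v^3 + v^2 + 8*v + 7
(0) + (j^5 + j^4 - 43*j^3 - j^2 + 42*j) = j^5 + j^4 - 43*j^3 - j^2 + 42*j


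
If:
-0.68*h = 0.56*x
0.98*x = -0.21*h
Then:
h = 0.00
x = 0.00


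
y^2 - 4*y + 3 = (y - 3)*(y - 1)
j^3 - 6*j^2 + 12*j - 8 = (j - 2)^3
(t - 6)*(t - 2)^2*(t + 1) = t^4 - 9*t^3 + 18*t^2 + 4*t - 24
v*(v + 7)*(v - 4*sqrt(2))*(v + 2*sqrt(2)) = v^4 - 2*sqrt(2)*v^3 + 7*v^3 - 14*sqrt(2)*v^2 - 16*v^2 - 112*v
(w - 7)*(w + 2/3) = w^2 - 19*w/3 - 14/3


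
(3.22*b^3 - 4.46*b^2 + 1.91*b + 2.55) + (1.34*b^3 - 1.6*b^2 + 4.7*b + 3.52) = 4.56*b^3 - 6.06*b^2 + 6.61*b + 6.07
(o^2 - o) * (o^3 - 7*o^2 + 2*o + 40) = o^5 - 8*o^4 + 9*o^3 + 38*o^2 - 40*o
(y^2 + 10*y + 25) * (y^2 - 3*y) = y^4 + 7*y^3 - 5*y^2 - 75*y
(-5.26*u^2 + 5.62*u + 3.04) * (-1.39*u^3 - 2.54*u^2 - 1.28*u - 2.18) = 7.3114*u^5 + 5.5486*u^4 - 11.7676*u^3 - 3.4484*u^2 - 16.1428*u - 6.6272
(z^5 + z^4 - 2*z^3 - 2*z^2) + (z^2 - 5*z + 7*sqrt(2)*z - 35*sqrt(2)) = z^5 + z^4 - 2*z^3 - z^2 - 5*z + 7*sqrt(2)*z - 35*sqrt(2)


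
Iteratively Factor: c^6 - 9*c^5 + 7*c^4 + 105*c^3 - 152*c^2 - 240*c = (c + 3)*(c^5 - 12*c^4 + 43*c^3 - 24*c^2 - 80*c) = (c - 4)*(c + 3)*(c^4 - 8*c^3 + 11*c^2 + 20*c) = (c - 5)*(c - 4)*(c + 3)*(c^3 - 3*c^2 - 4*c) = (c - 5)*(c - 4)^2*(c + 3)*(c^2 + c) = c*(c - 5)*(c - 4)^2*(c + 3)*(c + 1)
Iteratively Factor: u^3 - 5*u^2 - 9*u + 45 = (u - 5)*(u^2 - 9) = (u - 5)*(u + 3)*(u - 3)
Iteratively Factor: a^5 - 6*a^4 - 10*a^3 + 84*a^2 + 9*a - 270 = (a - 3)*(a^4 - 3*a^3 - 19*a^2 + 27*a + 90) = (a - 3)*(a + 3)*(a^3 - 6*a^2 - a + 30) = (a - 3)*(a + 2)*(a + 3)*(a^2 - 8*a + 15) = (a - 5)*(a - 3)*(a + 2)*(a + 3)*(a - 3)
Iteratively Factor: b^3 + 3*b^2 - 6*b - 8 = (b + 1)*(b^2 + 2*b - 8) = (b + 1)*(b + 4)*(b - 2)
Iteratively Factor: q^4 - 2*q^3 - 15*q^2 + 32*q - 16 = (q - 4)*(q^3 + 2*q^2 - 7*q + 4) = (q - 4)*(q - 1)*(q^2 + 3*q - 4) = (q - 4)*(q - 1)*(q + 4)*(q - 1)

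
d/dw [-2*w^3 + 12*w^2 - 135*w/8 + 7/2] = -6*w^2 + 24*w - 135/8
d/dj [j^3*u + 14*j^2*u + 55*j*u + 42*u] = u*(3*j^2 + 28*j + 55)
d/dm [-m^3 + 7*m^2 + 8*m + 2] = -3*m^2 + 14*m + 8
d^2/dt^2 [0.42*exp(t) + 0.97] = 0.42*exp(t)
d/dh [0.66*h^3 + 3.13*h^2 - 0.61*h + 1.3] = 1.98*h^2 + 6.26*h - 0.61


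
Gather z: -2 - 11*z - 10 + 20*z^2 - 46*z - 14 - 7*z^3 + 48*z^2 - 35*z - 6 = -7*z^3 + 68*z^2 - 92*z - 32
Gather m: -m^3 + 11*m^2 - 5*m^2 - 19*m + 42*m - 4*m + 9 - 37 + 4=-m^3 + 6*m^2 + 19*m - 24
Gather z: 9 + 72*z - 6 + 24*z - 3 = 96*z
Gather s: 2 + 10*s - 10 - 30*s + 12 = 4 - 20*s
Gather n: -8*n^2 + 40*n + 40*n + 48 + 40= -8*n^2 + 80*n + 88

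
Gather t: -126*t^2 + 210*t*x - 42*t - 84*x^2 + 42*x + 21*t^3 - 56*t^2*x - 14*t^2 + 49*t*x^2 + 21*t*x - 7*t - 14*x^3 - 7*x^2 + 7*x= 21*t^3 + t^2*(-56*x - 140) + t*(49*x^2 + 231*x - 49) - 14*x^3 - 91*x^2 + 49*x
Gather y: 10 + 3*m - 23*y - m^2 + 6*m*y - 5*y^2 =-m^2 + 3*m - 5*y^2 + y*(6*m - 23) + 10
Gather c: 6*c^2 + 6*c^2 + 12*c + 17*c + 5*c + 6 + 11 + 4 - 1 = 12*c^2 + 34*c + 20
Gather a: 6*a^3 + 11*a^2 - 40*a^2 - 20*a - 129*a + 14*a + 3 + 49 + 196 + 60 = 6*a^3 - 29*a^2 - 135*a + 308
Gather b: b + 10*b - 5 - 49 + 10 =11*b - 44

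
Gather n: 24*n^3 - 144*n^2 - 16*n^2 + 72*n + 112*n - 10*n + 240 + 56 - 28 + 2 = 24*n^3 - 160*n^2 + 174*n + 270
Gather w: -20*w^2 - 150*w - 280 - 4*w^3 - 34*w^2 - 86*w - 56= -4*w^3 - 54*w^2 - 236*w - 336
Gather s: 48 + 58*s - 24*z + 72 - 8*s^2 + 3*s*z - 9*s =-8*s^2 + s*(3*z + 49) - 24*z + 120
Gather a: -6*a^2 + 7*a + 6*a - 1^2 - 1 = -6*a^2 + 13*a - 2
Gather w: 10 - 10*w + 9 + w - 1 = 18 - 9*w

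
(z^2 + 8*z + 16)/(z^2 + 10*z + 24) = (z + 4)/(z + 6)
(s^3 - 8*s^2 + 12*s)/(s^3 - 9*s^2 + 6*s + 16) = s*(s - 6)/(s^2 - 7*s - 8)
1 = 1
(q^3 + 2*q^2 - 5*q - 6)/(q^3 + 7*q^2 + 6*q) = (q^2 + q - 6)/(q*(q + 6))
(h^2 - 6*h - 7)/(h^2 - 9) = (h^2 - 6*h - 7)/(h^2 - 9)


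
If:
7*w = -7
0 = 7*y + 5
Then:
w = -1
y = -5/7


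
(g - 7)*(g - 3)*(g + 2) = g^3 - 8*g^2 + g + 42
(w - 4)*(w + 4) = w^2 - 16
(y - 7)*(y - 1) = y^2 - 8*y + 7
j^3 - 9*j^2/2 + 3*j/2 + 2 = (j - 4)*(j - 1)*(j + 1/2)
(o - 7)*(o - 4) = o^2 - 11*o + 28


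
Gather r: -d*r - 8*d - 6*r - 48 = -8*d + r*(-d - 6) - 48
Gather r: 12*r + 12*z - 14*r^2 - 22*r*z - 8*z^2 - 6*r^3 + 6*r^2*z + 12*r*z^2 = -6*r^3 + r^2*(6*z - 14) + r*(12*z^2 - 22*z + 12) - 8*z^2 + 12*z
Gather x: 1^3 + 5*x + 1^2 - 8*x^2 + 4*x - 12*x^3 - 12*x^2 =-12*x^3 - 20*x^2 + 9*x + 2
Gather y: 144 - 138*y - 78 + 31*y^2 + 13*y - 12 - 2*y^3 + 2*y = -2*y^3 + 31*y^2 - 123*y + 54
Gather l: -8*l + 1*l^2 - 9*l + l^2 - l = 2*l^2 - 18*l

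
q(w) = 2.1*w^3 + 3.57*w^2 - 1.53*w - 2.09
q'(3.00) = 76.59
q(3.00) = 82.15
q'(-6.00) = 182.43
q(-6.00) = -317.99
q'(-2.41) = 17.85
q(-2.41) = -7.06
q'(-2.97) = 32.84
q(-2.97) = -21.07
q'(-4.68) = 103.04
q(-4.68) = -131.99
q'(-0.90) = -2.85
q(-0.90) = 0.65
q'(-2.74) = 26.20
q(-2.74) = -14.29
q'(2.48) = 54.92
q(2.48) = 48.10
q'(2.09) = 40.91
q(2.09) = 29.48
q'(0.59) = 4.88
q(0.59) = -1.32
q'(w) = 6.3*w^2 + 7.14*w - 1.53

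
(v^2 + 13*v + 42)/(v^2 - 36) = (v + 7)/(v - 6)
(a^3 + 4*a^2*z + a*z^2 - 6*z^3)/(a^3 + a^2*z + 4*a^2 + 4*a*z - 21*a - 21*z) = (a^3 + 4*a^2*z + a*z^2 - 6*z^3)/(a^3 + a^2*z + 4*a^2 + 4*a*z - 21*a - 21*z)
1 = 1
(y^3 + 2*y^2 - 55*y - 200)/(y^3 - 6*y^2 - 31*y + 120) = (y + 5)/(y - 3)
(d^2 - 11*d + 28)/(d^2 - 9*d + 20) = (d - 7)/(d - 5)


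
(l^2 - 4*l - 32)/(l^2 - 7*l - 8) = (l + 4)/(l + 1)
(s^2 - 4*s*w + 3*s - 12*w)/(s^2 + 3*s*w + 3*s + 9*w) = (s - 4*w)/(s + 3*w)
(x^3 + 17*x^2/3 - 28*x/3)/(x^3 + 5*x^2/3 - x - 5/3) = x*(3*x^2 + 17*x - 28)/(3*x^3 + 5*x^2 - 3*x - 5)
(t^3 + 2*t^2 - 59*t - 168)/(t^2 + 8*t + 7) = (t^2 - 5*t - 24)/(t + 1)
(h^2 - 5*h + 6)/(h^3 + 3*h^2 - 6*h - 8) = (h - 3)/(h^2 + 5*h + 4)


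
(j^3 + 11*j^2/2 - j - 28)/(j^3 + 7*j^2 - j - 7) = (j^3 + 11*j^2/2 - j - 28)/(j^3 + 7*j^2 - j - 7)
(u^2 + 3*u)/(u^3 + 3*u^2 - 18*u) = (u + 3)/(u^2 + 3*u - 18)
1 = 1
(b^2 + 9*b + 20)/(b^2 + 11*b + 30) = (b + 4)/(b + 6)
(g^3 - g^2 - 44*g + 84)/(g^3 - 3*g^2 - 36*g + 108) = (g^2 + 5*g - 14)/(g^2 + 3*g - 18)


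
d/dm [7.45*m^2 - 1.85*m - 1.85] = 14.9*m - 1.85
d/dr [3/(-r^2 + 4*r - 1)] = 6*(r - 2)/(r^2 - 4*r + 1)^2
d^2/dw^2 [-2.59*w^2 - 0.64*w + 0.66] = -5.18000000000000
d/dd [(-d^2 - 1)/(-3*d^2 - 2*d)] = 2*(d^2 - 3*d - 1)/(d^2*(9*d^2 + 12*d + 4))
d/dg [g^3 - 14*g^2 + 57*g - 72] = 3*g^2 - 28*g + 57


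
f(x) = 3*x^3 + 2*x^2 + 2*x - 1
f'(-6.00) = 302.00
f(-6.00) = -589.00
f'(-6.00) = 302.00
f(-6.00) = -589.00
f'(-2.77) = 59.98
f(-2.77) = -54.96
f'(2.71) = 78.94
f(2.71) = 78.82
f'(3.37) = 117.69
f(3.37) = 143.27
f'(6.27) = 380.90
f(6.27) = 829.64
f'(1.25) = 21.06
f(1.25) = 10.48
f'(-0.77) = 4.26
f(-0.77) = -2.72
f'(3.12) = 102.09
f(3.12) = 115.82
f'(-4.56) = 170.90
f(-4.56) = -252.99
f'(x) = 9*x^2 + 4*x + 2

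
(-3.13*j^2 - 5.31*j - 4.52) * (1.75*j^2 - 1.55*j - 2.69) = -5.4775*j^4 - 4.441*j^3 + 8.7402*j^2 + 21.2899*j + 12.1588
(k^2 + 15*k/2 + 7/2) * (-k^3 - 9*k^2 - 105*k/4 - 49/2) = -k^5 - 33*k^4/2 - 389*k^3/4 - 2023*k^2/8 - 2205*k/8 - 343/4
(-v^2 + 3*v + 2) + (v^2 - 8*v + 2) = 4 - 5*v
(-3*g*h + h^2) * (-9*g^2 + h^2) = 27*g^3*h - 9*g^2*h^2 - 3*g*h^3 + h^4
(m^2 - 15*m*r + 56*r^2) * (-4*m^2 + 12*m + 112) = -4*m^4 + 60*m^3*r + 12*m^3 - 224*m^2*r^2 - 180*m^2*r + 112*m^2 + 672*m*r^2 - 1680*m*r + 6272*r^2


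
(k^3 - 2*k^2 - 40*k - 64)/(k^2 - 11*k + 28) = (k^3 - 2*k^2 - 40*k - 64)/(k^2 - 11*k + 28)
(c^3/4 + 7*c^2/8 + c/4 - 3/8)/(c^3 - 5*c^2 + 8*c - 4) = (2*c^3 + 7*c^2 + 2*c - 3)/(8*(c^3 - 5*c^2 + 8*c - 4))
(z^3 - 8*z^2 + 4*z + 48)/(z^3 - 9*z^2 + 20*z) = (z^2 - 4*z - 12)/(z*(z - 5))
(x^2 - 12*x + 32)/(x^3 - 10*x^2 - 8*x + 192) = (x - 4)/(x^2 - 2*x - 24)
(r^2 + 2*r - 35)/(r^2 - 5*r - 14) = (-r^2 - 2*r + 35)/(-r^2 + 5*r + 14)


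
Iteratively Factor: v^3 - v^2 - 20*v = (v + 4)*(v^2 - 5*v) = v*(v + 4)*(v - 5)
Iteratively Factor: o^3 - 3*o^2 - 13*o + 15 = (o - 5)*(o^2 + 2*o - 3) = (o - 5)*(o + 3)*(o - 1)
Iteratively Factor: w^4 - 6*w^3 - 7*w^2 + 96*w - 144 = (w - 4)*(w^3 - 2*w^2 - 15*w + 36) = (w - 4)*(w - 3)*(w^2 + w - 12) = (w - 4)*(w - 3)^2*(w + 4)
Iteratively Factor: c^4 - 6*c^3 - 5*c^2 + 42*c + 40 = (c + 1)*(c^3 - 7*c^2 + 2*c + 40) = (c - 5)*(c + 1)*(c^2 - 2*c - 8) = (c - 5)*(c - 4)*(c + 1)*(c + 2)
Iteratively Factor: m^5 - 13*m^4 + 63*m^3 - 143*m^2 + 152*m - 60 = (m - 2)*(m^4 - 11*m^3 + 41*m^2 - 61*m + 30) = (m - 3)*(m - 2)*(m^3 - 8*m^2 + 17*m - 10) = (m - 5)*(m - 3)*(m - 2)*(m^2 - 3*m + 2) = (m - 5)*(m - 3)*(m - 2)^2*(m - 1)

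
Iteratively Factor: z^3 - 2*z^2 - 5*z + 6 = (z + 2)*(z^2 - 4*z + 3) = (z - 3)*(z + 2)*(z - 1)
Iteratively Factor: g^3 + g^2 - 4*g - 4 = (g - 2)*(g^2 + 3*g + 2) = (g - 2)*(g + 2)*(g + 1)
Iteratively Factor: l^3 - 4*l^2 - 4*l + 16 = (l - 4)*(l^2 - 4) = (l - 4)*(l - 2)*(l + 2)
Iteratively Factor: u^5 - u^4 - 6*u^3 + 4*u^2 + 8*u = (u - 2)*(u^4 + u^3 - 4*u^2 - 4*u) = (u - 2)*(u + 2)*(u^3 - u^2 - 2*u) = (u - 2)*(u + 1)*(u + 2)*(u^2 - 2*u) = u*(u - 2)*(u + 1)*(u + 2)*(u - 2)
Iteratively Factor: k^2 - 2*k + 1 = (k - 1)*(k - 1)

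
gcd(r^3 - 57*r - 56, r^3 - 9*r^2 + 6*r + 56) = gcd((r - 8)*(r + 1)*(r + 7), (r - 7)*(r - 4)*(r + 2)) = 1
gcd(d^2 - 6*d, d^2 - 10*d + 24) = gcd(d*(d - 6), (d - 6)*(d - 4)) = d - 6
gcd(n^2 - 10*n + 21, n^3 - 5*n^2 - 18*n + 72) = n - 3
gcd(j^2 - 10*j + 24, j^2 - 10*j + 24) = j^2 - 10*j + 24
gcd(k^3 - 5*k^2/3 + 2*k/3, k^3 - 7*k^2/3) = k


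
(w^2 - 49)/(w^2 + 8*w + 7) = (w - 7)/(w + 1)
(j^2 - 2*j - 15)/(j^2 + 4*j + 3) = (j - 5)/(j + 1)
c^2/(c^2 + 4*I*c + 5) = c^2/(c^2 + 4*I*c + 5)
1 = 1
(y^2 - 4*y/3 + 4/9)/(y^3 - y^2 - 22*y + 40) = (y^2 - 4*y/3 + 4/9)/(y^3 - y^2 - 22*y + 40)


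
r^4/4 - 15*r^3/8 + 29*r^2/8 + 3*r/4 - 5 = (r/4 + 1/4)*(r - 4)*(r - 5/2)*(r - 2)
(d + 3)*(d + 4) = d^2 + 7*d + 12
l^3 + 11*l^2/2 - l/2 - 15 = (l - 3/2)*(l + 2)*(l + 5)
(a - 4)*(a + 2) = a^2 - 2*a - 8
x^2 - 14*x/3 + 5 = (x - 3)*(x - 5/3)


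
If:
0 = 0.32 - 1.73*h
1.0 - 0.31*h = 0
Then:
No Solution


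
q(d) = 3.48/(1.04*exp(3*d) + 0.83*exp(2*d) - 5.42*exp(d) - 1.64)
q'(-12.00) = 0.00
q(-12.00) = -2.12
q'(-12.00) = 0.00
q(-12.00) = -2.12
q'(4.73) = -0.00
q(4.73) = 0.00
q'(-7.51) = 0.00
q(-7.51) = -2.12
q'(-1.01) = 0.47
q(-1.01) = -1.01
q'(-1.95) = 0.44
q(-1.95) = -1.46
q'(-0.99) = 0.47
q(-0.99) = -1.00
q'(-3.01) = 0.25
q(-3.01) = -1.83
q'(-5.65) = 0.02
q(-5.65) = -2.10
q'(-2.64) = 0.32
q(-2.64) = -1.72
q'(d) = 3.48*(-3.12*exp(3*d) - 1.66*exp(2*d) + 5.42*exp(d))/(1.04*exp(3*d) + 0.83*exp(2*d) - 5.42*exp(d) - 1.64)^2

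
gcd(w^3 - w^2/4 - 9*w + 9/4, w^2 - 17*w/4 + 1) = w - 1/4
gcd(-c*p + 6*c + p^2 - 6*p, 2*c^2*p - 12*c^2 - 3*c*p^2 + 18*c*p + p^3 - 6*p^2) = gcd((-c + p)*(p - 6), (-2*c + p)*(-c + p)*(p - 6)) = -c*p + 6*c + p^2 - 6*p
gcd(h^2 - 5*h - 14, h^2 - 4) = h + 2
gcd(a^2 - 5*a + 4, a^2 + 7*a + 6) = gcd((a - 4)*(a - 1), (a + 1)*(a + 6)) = 1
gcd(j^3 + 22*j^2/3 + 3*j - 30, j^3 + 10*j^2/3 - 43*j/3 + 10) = j^2 + 13*j/3 - 10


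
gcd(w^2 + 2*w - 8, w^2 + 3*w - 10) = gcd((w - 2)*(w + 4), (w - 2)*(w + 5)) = w - 2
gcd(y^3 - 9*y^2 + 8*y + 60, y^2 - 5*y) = y - 5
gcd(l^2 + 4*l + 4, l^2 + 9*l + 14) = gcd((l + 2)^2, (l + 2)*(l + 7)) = l + 2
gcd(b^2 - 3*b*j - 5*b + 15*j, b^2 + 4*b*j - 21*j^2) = b - 3*j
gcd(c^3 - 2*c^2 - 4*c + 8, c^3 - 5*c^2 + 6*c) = c - 2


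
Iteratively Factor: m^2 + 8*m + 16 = (m + 4)*(m + 4)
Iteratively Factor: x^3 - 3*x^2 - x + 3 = (x + 1)*(x^2 - 4*x + 3) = (x - 1)*(x + 1)*(x - 3)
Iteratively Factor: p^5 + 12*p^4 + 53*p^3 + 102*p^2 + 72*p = (p + 2)*(p^4 + 10*p^3 + 33*p^2 + 36*p) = (p + 2)*(p + 4)*(p^3 + 6*p^2 + 9*p) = (p + 2)*(p + 3)*(p + 4)*(p^2 + 3*p) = p*(p + 2)*(p + 3)*(p + 4)*(p + 3)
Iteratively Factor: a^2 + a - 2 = (a - 1)*(a + 2)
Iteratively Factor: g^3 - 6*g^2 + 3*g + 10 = (g - 2)*(g^2 - 4*g - 5) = (g - 2)*(g + 1)*(g - 5)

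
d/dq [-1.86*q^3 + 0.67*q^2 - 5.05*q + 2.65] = -5.58*q^2 + 1.34*q - 5.05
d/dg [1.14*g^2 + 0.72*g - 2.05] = 2.28*g + 0.72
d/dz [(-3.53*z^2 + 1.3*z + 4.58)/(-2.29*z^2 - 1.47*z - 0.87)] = (8.1661*z^2 + 27.1186*z + 5.6016)/(5.2441*z^4 + 6.7326*z^3 + 6.1455*z^2 + 2.5578*z + 0.7569)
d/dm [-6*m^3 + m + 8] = 1 - 18*m^2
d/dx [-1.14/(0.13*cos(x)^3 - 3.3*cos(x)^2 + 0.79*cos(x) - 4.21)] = (-0.4446*cos(x)^2 + 7.524*cos(x) - 0.9006)*sin(x)/(0.13*cos(x)^3 - 3.3*cos(x)^2 + 0.79*cos(x) - 4.21)^2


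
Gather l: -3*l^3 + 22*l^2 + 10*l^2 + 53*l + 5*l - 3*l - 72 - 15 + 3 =-3*l^3 + 32*l^2 + 55*l - 84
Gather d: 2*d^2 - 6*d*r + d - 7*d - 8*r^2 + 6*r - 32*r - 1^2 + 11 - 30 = 2*d^2 + d*(-6*r - 6) - 8*r^2 - 26*r - 20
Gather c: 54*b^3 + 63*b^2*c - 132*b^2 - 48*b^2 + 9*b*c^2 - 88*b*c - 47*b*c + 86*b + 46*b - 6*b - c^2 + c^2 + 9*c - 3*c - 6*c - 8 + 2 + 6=54*b^3 - 180*b^2 + 9*b*c^2 + 126*b + c*(63*b^2 - 135*b)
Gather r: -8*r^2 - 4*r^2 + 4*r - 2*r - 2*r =-12*r^2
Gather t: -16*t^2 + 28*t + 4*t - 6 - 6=-16*t^2 + 32*t - 12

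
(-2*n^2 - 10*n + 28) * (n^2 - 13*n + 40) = -2*n^4 + 16*n^3 + 78*n^2 - 764*n + 1120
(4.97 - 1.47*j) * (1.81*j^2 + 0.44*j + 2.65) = -2.6607*j^3 + 8.3489*j^2 - 1.7087*j + 13.1705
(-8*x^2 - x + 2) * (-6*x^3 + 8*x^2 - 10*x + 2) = 48*x^5 - 58*x^4 + 60*x^3 + 10*x^2 - 22*x + 4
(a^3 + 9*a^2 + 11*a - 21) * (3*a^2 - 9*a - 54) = 3*a^5 + 18*a^4 - 102*a^3 - 648*a^2 - 405*a + 1134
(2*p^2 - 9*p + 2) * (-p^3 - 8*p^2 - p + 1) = -2*p^5 - 7*p^4 + 68*p^3 - 5*p^2 - 11*p + 2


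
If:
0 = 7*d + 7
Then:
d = -1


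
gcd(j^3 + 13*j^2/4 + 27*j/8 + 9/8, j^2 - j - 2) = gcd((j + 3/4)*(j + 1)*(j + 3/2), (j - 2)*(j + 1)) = j + 1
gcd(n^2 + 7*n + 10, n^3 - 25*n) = n + 5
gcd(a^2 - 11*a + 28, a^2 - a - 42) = a - 7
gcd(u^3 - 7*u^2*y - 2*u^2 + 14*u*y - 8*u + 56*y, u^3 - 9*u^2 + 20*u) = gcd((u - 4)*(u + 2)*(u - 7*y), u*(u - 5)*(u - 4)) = u - 4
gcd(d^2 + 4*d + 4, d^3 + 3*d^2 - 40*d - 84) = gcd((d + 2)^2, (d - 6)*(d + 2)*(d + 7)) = d + 2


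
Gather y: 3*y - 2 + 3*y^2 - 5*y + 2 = 3*y^2 - 2*y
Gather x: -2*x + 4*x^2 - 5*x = 4*x^2 - 7*x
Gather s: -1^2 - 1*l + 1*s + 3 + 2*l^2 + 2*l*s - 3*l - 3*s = 2*l^2 - 4*l + s*(2*l - 2) + 2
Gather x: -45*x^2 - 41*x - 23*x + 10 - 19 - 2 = -45*x^2 - 64*x - 11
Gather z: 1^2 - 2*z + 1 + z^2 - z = z^2 - 3*z + 2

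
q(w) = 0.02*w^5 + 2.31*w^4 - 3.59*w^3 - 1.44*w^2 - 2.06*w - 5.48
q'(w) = 0.1*w^4 + 9.24*w^3 - 10.77*w^2 - 2.88*w - 2.06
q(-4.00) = 780.36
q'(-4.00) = -728.62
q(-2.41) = 117.67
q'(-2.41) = -183.64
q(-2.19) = 81.96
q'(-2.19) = -142.16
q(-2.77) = 198.21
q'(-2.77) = -267.22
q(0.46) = -6.98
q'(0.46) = -4.76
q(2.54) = 19.43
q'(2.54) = 76.72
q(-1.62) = 25.03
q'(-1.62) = -64.25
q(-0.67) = -3.20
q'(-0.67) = -7.72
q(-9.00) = 16488.46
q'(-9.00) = -6928.37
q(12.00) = 46435.72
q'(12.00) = 16452.82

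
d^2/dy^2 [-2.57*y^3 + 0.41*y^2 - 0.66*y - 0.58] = 0.82 - 15.42*y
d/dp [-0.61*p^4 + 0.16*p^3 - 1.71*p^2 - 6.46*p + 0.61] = -2.44*p^3 + 0.48*p^2 - 3.42*p - 6.46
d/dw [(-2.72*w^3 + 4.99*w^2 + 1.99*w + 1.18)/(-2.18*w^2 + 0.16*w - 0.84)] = (5.9296*w^4 - 0.870400000000004*w^3 + 11.991*w^2 - 3.2384*w - 1.8604)/(4.7524*w^4 - 0.6976*w^3 + 3.688*w^2 - 0.2688*w + 0.7056)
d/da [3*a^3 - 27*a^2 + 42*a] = 9*a^2 - 54*a + 42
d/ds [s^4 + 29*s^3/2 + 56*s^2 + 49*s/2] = 4*s^3 + 87*s^2/2 + 112*s + 49/2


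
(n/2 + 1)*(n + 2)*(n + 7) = n^3/2 + 11*n^2/2 + 16*n + 14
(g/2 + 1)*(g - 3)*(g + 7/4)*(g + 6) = g^4/2 + 27*g^3/8 - 13*g^2/8 - 57*g/2 - 63/2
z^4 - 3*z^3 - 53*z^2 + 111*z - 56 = (z - 8)*(z - 1)^2*(z + 7)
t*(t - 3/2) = t^2 - 3*t/2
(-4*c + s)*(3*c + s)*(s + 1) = -12*c^2*s - 12*c^2 - c*s^2 - c*s + s^3 + s^2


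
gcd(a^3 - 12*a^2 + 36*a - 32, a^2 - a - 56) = a - 8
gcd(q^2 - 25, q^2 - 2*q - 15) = q - 5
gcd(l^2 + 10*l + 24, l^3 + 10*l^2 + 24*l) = l^2 + 10*l + 24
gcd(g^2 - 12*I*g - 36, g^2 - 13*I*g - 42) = g - 6*I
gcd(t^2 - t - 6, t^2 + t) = 1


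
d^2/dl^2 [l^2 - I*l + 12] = 2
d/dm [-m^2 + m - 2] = 1 - 2*m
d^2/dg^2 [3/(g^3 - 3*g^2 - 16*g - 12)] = 6*(3*(1 - g)*(-g^3 + 3*g^2 + 16*g + 12) - (-3*g^2 + 6*g + 16)^2)/(-g^3 + 3*g^2 + 16*g + 12)^3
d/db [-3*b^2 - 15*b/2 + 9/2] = -6*b - 15/2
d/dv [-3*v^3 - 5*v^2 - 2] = v*(-9*v - 10)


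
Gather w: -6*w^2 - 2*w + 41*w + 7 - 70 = -6*w^2 + 39*w - 63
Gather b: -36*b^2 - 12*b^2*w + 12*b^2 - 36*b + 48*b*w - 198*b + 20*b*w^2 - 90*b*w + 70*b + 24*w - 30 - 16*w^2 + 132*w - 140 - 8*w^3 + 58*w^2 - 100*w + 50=b^2*(-12*w - 24) + b*(20*w^2 - 42*w - 164) - 8*w^3 + 42*w^2 + 56*w - 120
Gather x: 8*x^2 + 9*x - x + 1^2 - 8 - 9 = 8*x^2 + 8*x - 16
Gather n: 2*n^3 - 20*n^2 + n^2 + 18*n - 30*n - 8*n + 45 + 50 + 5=2*n^3 - 19*n^2 - 20*n + 100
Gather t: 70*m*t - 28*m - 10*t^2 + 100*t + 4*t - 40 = -28*m - 10*t^2 + t*(70*m + 104) - 40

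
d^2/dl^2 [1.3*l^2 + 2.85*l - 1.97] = 2.60000000000000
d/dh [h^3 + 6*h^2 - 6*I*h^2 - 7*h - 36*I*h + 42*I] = 3*h^2 + 12*h*(1 - I) - 7 - 36*I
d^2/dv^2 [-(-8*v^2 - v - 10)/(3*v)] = 20/(3*v^3)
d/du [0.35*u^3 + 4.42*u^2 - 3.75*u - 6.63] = 1.05*u^2 + 8.84*u - 3.75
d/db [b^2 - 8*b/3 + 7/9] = 2*b - 8/3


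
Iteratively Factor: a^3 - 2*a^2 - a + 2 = (a - 2)*(a^2 - 1) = (a - 2)*(a - 1)*(a + 1)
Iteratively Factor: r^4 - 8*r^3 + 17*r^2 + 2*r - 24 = (r + 1)*(r^3 - 9*r^2 + 26*r - 24) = (r - 3)*(r + 1)*(r^2 - 6*r + 8) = (r - 4)*(r - 3)*(r + 1)*(r - 2)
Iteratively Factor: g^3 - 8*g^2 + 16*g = (g - 4)*(g^2 - 4*g) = g*(g - 4)*(g - 4)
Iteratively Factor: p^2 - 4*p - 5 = (p - 5)*(p + 1)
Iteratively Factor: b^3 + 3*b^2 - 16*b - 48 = (b + 3)*(b^2 - 16) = (b - 4)*(b + 3)*(b + 4)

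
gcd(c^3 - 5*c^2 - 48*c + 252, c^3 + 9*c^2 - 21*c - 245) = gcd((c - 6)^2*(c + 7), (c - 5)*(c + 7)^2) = c + 7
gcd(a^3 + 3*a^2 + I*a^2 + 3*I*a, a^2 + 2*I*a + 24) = 1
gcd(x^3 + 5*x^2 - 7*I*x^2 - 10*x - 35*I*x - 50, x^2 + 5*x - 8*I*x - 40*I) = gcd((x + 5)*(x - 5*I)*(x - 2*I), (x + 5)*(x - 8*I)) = x + 5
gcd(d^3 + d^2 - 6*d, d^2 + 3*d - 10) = d - 2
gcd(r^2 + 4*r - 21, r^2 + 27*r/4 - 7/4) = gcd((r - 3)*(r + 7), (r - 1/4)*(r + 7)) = r + 7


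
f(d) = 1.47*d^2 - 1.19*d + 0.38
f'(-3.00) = -10.01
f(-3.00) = 17.18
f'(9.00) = 25.27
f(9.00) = 108.74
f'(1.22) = 2.40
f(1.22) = 1.12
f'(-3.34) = -11.01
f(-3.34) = 20.75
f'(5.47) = 14.89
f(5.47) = 37.85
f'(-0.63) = -3.04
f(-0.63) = 1.71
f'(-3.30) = -10.89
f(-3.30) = 20.32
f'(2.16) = 5.16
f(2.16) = 4.67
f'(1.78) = 4.04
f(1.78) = 2.92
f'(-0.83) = -3.63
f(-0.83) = 2.38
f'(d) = 2.94*d - 1.19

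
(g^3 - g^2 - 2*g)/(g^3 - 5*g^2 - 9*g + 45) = g*(g^2 - g - 2)/(g^3 - 5*g^2 - 9*g + 45)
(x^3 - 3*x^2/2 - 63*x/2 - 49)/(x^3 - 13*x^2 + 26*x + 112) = (x + 7/2)/(x - 8)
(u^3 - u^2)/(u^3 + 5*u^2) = (u - 1)/(u + 5)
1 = 1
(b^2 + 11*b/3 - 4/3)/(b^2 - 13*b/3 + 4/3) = (b + 4)/(b - 4)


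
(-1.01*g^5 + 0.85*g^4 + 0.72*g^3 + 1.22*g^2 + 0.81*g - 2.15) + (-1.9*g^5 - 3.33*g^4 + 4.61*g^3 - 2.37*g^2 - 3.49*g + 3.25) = -2.91*g^5 - 2.48*g^4 + 5.33*g^3 - 1.15*g^2 - 2.68*g + 1.1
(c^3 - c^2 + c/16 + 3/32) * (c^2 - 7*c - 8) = c^5 - 8*c^4 - 15*c^3/16 + 245*c^2/32 - 37*c/32 - 3/4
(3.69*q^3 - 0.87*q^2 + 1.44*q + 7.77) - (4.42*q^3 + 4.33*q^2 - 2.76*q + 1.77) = -0.73*q^3 - 5.2*q^2 + 4.2*q + 6.0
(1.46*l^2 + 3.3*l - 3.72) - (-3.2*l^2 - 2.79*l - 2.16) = 4.66*l^2 + 6.09*l - 1.56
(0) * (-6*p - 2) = 0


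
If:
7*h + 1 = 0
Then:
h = -1/7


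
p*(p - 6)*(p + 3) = p^3 - 3*p^2 - 18*p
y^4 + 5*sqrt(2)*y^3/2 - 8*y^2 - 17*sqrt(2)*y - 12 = (y - 2*sqrt(2))*(y + sqrt(2)/2)*(y + sqrt(2))*(y + 3*sqrt(2))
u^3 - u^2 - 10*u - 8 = (u - 4)*(u + 1)*(u + 2)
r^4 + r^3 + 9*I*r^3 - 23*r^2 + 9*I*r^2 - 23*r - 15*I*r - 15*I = (r + 1)*(r + I)*(r + 3*I)*(r + 5*I)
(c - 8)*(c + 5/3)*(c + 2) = c^3 - 13*c^2/3 - 26*c - 80/3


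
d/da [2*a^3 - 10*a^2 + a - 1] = 6*a^2 - 20*a + 1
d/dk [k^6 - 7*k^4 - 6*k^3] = k^2*(6*k^3 - 28*k - 18)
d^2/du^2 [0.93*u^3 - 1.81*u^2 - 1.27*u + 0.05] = 5.58*u - 3.62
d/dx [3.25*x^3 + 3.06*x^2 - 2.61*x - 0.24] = 9.75*x^2 + 6.12*x - 2.61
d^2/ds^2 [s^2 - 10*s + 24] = 2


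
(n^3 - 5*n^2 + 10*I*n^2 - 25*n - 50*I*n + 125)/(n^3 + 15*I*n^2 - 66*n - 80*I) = (n^2 + 5*n*(-1 + I) - 25*I)/(n^2 + 10*I*n - 16)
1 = 1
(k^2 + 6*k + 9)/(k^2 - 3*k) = (k^2 + 6*k + 9)/(k*(k - 3))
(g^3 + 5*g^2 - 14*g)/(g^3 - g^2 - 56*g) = (g - 2)/(g - 8)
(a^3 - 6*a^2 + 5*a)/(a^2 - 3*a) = (a^2 - 6*a + 5)/(a - 3)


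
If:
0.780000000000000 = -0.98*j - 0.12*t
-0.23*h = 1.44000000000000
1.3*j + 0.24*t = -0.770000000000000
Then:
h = -6.26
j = -1.20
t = 3.28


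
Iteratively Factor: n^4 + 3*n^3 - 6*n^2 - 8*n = (n + 4)*(n^3 - n^2 - 2*n) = n*(n + 4)*(n^2 - n - 2) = n*(n + 1)*(n + 4)*(n - 2)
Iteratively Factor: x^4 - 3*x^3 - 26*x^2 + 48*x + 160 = (x - 5)*(x^3 + 2*x^2 - 16*x - 32) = (x - 5)*(x + 2)*(x^2 - 16) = (x - 5)*(x + 2)*(x + 4)*(x - 4)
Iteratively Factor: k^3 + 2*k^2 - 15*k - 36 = (k + 3)*(k^2 - k - 12) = (k + 3)^2*(k - 4)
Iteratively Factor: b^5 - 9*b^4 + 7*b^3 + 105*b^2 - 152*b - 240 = (b + 3)*(b^4 - 12*b^3 + 43*b^2 - 24*b - 80) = (b - 4)*(b + 3)*(b^3 - 8*b^2 + 11*b + 20) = (b - 4)*(b + 1)*(b + 3)*(b^2 - 9*b + 20) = (b - 5)*(b - 4)*(b + 1)*(b + 3)*(b - 4)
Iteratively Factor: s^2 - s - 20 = (s - 5)*(s + 4)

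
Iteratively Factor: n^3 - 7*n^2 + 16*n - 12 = (n - 2)*(n^2 - 5*n + 6) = (n - 2)^2*(n - 3)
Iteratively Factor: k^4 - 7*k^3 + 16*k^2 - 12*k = (k - 2)*(k^3 - 5*k^2 + 6*k) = (k - 3)*(k - 2)*(k^2 - 2*k) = k*(k - 3)*(k - 2)*(k - 2)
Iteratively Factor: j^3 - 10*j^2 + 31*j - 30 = (j - 2)*(j^2 - 8*j + 15) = (j - 5)*(j - 2)*(j - 3)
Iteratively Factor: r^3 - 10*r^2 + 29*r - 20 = (r - 1)*(r^2 - 9*r + 20) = (r - 5)*(r - 1)*(r - 4)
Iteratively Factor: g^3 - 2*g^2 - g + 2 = (g - 2)*(g^2 - 1) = (g - 2)*(g - 1)*(g + 1)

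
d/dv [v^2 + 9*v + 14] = 2*v + 9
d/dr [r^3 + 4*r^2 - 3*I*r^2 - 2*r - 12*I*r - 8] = 3*r^2 + r*(8 - 6*I) - 2 - 12*I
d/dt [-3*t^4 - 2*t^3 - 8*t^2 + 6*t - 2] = -12*t^3 - 6*t^2 - 16*t + 6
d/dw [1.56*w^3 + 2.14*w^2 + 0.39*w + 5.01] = 4.68*w^2 + 4.28*w + 0.39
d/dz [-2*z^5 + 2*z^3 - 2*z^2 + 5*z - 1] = -10*z^4 + 6*z^2 - 4*z + 5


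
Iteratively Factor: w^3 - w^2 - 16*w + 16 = (w + 4)*(w^2 - 5*w + 4) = (w - 4)*(w + 4)*(w - 1)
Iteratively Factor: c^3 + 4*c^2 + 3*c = (c + 1)*(c^2 + 3*c) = c*(c + 1)*(c + 3)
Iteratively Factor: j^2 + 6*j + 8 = (j + 4)*(j + 2)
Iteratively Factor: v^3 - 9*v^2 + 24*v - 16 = (v - 1)*(v^2 - 8*v + 16) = (v - 4)*(v - 1)*(v - 4)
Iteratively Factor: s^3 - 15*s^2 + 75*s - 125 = (s - 5)*(s^2 - 10*s + 25) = (s - 5)^2*(s - 5)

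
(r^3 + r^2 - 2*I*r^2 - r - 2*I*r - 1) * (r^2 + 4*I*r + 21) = r^5 + r^4 + 2*I*r^4 + 28*r^3 + 2*I*r^3 + 28*r^2 - 46*I*r^2 - 21*r - 46*I*r - 21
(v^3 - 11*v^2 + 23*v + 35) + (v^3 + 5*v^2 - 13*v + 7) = 2*v^3 - 6*v^2 + 10*v + 42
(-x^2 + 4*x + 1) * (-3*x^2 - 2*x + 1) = 3*x^4 - 10*x^3 - 12*x^2 + 2*x + 1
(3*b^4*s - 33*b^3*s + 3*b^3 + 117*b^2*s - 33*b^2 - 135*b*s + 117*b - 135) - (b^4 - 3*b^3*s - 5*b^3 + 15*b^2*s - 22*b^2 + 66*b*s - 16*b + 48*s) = 3*b^4*s - b^4 - 30*b^3*s + 8*b^3 + 102*b^2*s - 11*b^2 - 201*b*s + 133*b - 48*s - 135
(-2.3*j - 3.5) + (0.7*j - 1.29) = -1.6*j - 4.79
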